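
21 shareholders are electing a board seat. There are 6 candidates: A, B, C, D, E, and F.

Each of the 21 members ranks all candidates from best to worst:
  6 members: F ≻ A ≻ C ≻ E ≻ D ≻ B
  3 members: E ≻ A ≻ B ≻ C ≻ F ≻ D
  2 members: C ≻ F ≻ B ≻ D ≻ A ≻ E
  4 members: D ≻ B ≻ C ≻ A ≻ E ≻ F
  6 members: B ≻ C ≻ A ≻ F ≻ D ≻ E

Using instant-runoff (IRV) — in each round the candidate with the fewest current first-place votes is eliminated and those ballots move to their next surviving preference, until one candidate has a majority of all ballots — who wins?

Round 1: A 0, B 6, C 2, D 4, E 3, F 6. A eliminated.
Round 2: B 6, C 2, D 4, E 3, F 6. C eliminated.
Round 3: B 6, D 4, E 3, F 8. E eliminated.
Round 4: B 9, D 4, F 8. D eliminated.
Round 5: B 13, F 8. B has a majority (≥11).

B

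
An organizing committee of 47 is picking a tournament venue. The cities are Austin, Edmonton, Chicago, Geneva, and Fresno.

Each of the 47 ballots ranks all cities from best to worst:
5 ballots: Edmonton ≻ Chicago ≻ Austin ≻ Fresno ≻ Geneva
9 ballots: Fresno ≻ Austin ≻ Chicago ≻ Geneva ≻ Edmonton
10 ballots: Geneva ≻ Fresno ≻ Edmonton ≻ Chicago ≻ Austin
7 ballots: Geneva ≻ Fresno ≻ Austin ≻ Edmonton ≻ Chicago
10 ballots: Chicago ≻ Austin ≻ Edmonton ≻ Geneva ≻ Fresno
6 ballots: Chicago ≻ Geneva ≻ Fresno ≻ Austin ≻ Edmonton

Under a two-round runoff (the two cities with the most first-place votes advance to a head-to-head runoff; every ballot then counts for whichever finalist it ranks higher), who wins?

Round 1 first-place votes: Austin 0, Edmonton 5, Chicago 16, Geneva 17, Fresno 9. Geneva and Chicago advance.
Runoff: Geneva is ranked above Chicago on 17 ballots, Chicago above Geneva on 30.

Chicago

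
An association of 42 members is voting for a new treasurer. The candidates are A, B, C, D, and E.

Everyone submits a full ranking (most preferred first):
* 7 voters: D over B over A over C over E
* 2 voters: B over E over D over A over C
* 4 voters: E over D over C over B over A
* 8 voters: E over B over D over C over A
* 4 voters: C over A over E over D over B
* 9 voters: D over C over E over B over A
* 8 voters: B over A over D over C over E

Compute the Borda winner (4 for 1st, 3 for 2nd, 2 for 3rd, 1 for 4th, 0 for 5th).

A: 7×2 + 2×1 + 4×0 + 8×0 + 4×3 + 9×0 + 8×3 = 52
B: 7×3 + 2×4 + 4×1 + 8×3 + 4×0 + 9×1 + 8×4 = 98
C: 7×1 + 2×0 + 4×2 + 8×1 + 4×4 + 9×3 + 8×1 = 74
D: 7×4 + 2×2 + 4×3 + 8×2 + 4×1 + 9×4 + 8×2 = 116
E: 7×0 + 2×3 + 4×4 + 8×4 + 4×2 + 9×2 + 8×0 = 80

D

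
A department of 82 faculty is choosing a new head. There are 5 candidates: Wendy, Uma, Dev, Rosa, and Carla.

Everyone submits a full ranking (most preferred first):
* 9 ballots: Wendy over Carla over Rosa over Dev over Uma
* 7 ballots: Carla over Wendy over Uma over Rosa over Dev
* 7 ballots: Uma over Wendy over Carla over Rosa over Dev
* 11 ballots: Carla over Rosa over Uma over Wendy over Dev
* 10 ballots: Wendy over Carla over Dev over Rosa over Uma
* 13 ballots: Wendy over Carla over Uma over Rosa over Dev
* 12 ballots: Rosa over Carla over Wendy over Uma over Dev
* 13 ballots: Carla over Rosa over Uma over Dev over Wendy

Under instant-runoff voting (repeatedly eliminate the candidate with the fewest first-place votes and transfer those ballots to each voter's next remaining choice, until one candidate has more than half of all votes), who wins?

Carla

Round 1: Wendy 32, Uma 7, Dev 0, Rosa 12, Carla 31. Dev eliminated.
Round 2: Wendy 32, Uma 7, Rosa 12, Carla 31. Uma eliminated.
Round 3: Wendy 39, Rosa 12, Carla 31. Rosa eliminated.
Round 4: Wendy 39, Carla 43. Carla has a majority (≥42).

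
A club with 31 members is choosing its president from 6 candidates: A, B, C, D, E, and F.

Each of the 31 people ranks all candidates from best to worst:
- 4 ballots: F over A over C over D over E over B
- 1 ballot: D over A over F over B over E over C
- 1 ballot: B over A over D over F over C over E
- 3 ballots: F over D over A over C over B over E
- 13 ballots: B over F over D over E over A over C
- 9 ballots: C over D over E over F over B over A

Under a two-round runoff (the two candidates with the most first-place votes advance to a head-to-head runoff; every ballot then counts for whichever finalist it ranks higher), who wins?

Round 1 first-place votes: A 0, B 14, C 9, D 1, E 0, F 7. B and C advance.
Runoff: B is ranked above C on 15 ballots, C above B on 16.

C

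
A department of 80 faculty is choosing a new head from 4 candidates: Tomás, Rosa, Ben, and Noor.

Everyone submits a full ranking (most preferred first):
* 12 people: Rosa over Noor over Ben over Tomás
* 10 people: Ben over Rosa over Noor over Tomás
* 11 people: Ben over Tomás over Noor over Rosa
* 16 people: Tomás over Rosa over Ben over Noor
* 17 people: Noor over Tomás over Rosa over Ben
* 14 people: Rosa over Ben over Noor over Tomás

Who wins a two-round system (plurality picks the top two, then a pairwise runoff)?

Rosa

Round 1 first-place votes: Tomás 16, Rosa 26, Ben 21, Noor 17. Rosa and Ben advance.
Runoff: Rosa is ranked above Ben on 59 ballots, Ben above Rosa on 21.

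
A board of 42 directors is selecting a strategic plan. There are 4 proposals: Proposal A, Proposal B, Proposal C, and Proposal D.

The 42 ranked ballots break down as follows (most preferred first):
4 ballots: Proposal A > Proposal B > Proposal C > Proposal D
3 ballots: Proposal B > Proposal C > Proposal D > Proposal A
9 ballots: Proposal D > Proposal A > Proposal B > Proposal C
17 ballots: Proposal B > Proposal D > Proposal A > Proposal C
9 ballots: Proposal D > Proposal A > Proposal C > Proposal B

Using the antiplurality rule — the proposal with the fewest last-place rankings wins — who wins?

Last-place votes: Proposal A 3, Proposal B 9, Proposal C 26, Proposal D 4.

Proposal A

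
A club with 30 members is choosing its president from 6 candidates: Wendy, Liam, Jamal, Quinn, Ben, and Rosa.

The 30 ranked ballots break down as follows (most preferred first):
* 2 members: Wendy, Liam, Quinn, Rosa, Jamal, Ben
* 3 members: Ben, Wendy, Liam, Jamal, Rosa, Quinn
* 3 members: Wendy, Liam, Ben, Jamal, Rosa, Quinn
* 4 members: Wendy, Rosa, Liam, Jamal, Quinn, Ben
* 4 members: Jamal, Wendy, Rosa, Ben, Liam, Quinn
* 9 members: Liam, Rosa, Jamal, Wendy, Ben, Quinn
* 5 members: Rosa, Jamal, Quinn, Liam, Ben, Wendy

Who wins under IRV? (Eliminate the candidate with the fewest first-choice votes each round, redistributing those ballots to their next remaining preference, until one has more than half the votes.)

Wendy

Round 1: Wendy 9, Liam 9, Jamal 4, Quinn 0, Ben 3, Rosa 5. Quinn eliminated.
Round 2: Wendy 9, Liam 9, Jamal 4, Ben 3, Rosa 5. Ben eliminated.
Round 3: Wendy 12, Liam 9, Jamal 4, Rosa 5. Jamal eliminated.
Round 4: Wendy 16, Liam 9, Rosa 5. Wendy has a majority (≥16).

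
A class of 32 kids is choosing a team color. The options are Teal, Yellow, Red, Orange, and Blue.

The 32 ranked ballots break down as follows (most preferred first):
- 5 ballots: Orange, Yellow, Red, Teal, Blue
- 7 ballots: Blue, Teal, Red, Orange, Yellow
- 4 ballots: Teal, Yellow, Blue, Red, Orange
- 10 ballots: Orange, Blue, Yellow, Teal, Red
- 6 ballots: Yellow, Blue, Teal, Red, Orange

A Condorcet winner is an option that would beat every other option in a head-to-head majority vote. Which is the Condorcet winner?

Blue

Blue vs Teal: 23–9
Blue vs Yellow: 17–15
Blue vs Red: 27–5
Blue vs Orange: 17–15
Blue beats every other option.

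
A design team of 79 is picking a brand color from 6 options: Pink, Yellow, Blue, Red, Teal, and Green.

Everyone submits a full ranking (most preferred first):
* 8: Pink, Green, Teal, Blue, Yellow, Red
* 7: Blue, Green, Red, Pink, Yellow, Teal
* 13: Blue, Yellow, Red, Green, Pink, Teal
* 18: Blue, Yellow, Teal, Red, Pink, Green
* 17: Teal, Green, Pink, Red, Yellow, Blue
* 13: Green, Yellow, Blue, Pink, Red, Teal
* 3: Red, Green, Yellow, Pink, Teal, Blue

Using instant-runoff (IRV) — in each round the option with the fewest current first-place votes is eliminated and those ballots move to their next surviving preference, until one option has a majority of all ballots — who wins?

Round 1: Pink 8, Yellow 0, Blue 38, Red 3, Teal 17, Green 13. Yellow eliminated.
Round 2: Pink 8, Blue 38, Red 3, Teal 17, Green 13. Red eliminated.
Round 3: Pink 8, Blue 38, Teal 17, Green 16. Pink eliminated.
Round 4: Blue 38, Teal 17, Green 24. Teal eliminated.
Round 5: Blue 38, Green 41. Green has a majority (≥40).

Green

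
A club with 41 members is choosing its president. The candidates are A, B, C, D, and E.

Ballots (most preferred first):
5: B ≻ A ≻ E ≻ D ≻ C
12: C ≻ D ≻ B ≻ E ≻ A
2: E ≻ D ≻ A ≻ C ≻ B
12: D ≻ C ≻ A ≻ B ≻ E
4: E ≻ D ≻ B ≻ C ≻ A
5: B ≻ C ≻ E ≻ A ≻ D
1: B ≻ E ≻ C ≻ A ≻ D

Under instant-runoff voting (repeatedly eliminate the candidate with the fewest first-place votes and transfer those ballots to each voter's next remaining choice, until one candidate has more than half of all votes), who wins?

D

Round 1: A 0, B 11, C 12, D 12, E 6. A eliminated.
Round 2: B 11, C 12, D 12, E 6. E eliminated.
Round 3: B 11, C 12, D 18. B eliminated.
Round 4: C 18, D 23. D has a majority (≥21).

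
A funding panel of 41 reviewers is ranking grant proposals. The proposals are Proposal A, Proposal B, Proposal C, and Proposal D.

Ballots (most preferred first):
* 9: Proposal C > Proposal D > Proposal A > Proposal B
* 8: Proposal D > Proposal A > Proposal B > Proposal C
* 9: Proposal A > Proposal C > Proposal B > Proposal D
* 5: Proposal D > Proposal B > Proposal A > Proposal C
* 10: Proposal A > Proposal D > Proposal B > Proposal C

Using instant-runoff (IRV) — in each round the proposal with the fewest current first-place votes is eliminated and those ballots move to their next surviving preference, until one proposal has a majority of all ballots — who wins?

Round 1: Proposal A 19, Proposal B 0, Proposal C 9, Proposal D 13. Proposal B eliminated.
Round 2: Proposal A 19, Proposal C 9, Proposal D 13. Proposal C eliminated.
Round 3: Proposal A 19, Proposal D 22. Proposal D has a majority (≥21).

Proposal D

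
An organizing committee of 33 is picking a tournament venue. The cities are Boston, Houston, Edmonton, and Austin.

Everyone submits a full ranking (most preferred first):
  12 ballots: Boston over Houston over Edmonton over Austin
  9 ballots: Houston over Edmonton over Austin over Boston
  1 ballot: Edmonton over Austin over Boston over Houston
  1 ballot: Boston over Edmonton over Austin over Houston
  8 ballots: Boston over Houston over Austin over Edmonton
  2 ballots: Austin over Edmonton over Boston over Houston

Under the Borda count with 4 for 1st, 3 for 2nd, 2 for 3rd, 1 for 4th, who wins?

Boston: 12×4 + 9×1 + 1×2 + 1×4 + 8×4 + 2×2 = 99
Houston: 12×3 + 9×4 + 1×1 + 1×1 + 8×3 + 2×1 = 100
Edmonton: 12×2 + 9×3 + 1×4 + 1×3 + 8×1 + 2×3 = 72
Austin: 12×1 + 9×2 + 1×3 + 1×2 + 8×2 + 2×4 = 59

Houston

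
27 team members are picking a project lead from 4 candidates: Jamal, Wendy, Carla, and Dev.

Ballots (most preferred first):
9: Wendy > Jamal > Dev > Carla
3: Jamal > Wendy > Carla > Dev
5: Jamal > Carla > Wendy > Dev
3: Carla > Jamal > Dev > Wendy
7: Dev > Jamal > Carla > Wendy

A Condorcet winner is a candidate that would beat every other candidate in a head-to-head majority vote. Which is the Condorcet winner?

Jamal vs Wendy: 18–9
Jamal vs Carla: 24–3
Jamal vs Dev: 20–7
Jamal beats every other candidate.

Jamal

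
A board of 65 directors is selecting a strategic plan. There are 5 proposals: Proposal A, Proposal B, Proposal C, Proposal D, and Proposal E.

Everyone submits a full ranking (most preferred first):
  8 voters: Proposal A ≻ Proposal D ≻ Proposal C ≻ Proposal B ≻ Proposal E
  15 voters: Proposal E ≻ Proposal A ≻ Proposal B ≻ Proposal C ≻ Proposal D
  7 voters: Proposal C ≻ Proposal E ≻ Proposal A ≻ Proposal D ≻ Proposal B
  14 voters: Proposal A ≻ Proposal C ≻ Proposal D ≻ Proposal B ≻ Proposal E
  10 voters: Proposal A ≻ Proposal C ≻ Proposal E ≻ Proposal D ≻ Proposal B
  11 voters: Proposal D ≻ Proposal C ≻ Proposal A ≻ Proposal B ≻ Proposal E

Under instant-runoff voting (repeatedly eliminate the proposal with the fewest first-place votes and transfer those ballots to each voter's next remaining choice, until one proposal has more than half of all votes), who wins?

Proposal A

Round 1: Proposal A 32, Proposal B 0, Proposal C 7, Proposal D 11, Proposal E 15. Proposal B eliminated.
Round 2: Proposal A 32, Proposal C 7, Proposal D 11, Proposal E 15. Proposal C eliminated.
Round 3: Proposal A 32, Proposal D 11, Proposal E 22. Proposal D eliminated.
Round 4: Proposal A 43, Proposal E 22. Proposal A has a majority (≥33).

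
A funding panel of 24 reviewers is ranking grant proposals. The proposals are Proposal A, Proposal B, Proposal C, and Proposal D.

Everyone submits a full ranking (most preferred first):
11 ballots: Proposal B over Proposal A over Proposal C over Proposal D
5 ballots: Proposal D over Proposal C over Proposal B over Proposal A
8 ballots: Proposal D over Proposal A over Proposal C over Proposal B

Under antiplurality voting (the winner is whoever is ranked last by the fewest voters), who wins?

Last-place votes: Proposal A 5, Proposal B 8, Proposal C 0, Proposal D 11.

Proposal C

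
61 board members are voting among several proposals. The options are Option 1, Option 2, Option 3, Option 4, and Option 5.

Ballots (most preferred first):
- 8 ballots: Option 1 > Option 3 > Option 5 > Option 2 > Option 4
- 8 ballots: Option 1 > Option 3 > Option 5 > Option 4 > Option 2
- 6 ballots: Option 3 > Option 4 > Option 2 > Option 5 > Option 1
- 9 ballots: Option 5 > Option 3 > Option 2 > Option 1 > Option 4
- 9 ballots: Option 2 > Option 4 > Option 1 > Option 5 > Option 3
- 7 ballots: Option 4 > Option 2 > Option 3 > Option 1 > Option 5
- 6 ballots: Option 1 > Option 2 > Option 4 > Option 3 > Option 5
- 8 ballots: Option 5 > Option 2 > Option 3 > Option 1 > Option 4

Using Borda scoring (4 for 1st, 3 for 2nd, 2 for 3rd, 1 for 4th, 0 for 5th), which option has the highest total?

Option 2

Option 1: 8×4 + 8×4 + 6×0 + 9×1 + 9×2 + 7×1 + 6×4 + 8×1 = 130
Option 2: 8×1 + 8×0 + 6×2 + 9×2 + 9×4 + 7×3 + 6×3 + 8×3 = 137
Option 3: 8×3 + 8×3 + 6×4 + 9×3 + 9×0 + 7×2 + 6×1 + 8×2 = 135
Option 4: 8×0 + 8×1 + 6×3 + 9×0 + 9×3 + 7×4 + 6×2 + 8×0 = 93
Option 5: 8×2 + 8×2 + 6×1 + 9×4 + 9×1 + 7×0 + 6×0 + 8×4 = 115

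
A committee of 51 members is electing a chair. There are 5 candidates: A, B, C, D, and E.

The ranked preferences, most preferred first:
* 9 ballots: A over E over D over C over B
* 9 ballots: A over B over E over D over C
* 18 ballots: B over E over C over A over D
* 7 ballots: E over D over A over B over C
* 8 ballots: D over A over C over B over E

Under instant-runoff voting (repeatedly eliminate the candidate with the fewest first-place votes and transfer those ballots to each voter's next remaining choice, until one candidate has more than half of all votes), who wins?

Round 1: A 18, B 18, C 0, D 8, E 7. C eliminated.
Round 2: A 18, B 18, D 8, E 7. E eliminated.
Round 3: A 18, B 18, D 15. D eliminated.
Round 4: A 33, B 18. A has a majority (≥26).

A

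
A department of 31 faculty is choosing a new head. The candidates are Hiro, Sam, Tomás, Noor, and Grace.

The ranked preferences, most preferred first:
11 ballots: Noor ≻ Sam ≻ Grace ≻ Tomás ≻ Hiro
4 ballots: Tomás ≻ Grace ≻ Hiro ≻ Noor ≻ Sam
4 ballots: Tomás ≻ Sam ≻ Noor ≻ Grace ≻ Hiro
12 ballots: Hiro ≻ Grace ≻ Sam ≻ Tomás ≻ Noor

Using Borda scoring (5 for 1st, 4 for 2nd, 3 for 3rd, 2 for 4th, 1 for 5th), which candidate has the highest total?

Hiro: 11×1 + 4×3 + 4×1 + 12×5 = 87
Sam: 11×4 + 4×1 + 4×4 + 12×3 = 100
Tomás: 11×2 + 4×5 + 4×5 + 12×2 = 86
Noor: 11×5 + 4×2 + 4×3 + 12×1 = 87
Grace: 11×3 + 4×4 + 4×2 + 12×4 = 105

Grace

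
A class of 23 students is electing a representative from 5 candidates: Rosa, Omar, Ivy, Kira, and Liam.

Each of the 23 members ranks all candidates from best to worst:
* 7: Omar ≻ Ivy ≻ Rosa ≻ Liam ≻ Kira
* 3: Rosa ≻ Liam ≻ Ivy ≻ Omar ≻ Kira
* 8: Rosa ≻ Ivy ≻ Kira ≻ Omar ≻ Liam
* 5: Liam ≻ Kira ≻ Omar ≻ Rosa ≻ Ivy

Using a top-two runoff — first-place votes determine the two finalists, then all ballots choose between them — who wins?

Omar

Round 1 first-place votes: Rosa 11, Omar 7, Ivy 0, Kira 0, Liam 5. Rosa and Omar advance.
Runoff: Rosa is ranked above Omar on 11 ballots, Omar above Rosa on 12.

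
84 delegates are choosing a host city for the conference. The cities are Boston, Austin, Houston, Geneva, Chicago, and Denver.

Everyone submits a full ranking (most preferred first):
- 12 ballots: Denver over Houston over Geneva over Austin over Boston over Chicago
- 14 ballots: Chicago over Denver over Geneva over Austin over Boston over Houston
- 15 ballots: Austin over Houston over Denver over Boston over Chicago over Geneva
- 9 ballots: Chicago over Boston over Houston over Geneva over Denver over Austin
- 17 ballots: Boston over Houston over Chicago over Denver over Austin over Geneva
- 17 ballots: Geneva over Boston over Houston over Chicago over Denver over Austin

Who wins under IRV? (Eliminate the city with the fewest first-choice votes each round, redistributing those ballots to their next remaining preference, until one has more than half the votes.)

Round 1: Boston 17, Austin 15, Houston 0, Geneva 17, Chicago 23, Denver 12. Houston eliminated.
Round 2: Boston 17, Austin 15, Geneva 17, Chicago 23, Denver 12. Denver eliminated.
Round 3: Boston 17, Austin 15, Geneva 29, Chicago 23. Austin eliminated.
Round 4: Boston 32, Geneva 29, Chicago 23. Chicago eliminated.
Round 5: Boston 41, Geneva 43. Geneva has a majority (≥43).

Geneva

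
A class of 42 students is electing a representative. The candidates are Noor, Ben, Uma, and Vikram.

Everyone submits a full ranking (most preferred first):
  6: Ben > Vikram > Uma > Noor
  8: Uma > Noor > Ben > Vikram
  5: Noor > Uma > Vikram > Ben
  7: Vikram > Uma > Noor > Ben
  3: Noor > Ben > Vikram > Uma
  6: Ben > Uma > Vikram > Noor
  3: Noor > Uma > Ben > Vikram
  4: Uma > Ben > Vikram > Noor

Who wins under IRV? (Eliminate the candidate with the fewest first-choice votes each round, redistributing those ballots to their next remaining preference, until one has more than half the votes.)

Uma

Round 1: Noor 11, Ben 12, Uma 12, Vikram 7. Vikram eliminated.
Round 2: Noor 11, Ben 12, Uma 19. Noor eliminated.
Round 3: Ben 15, Uma 27. Uma has a majority (≥22).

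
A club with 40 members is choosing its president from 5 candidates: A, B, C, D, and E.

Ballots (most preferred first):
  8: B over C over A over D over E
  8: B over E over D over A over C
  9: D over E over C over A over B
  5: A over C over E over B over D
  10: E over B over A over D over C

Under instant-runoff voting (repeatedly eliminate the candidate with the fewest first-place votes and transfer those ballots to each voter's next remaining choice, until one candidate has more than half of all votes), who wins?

Round 1: A 5, B 16, C 0, D 9, E 10. C eliminated.
Round 2: A 5, B 16, D 9, E 10. A eliminated.
Round 3: B 16, D 9, E 15. D eliminated.
Round 4: B 16, E 24. E has a majority (≥21).

E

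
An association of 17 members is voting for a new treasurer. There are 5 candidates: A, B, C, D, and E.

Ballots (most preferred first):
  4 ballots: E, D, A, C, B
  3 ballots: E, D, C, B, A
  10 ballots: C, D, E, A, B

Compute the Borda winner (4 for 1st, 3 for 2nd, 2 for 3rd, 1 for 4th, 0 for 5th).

A: 4×2 + 3×0 + 10×1 = 18
B: 4×0 + 3×1 + 10×0 = 3
C: 4×1 + 3×2 + 10×4 = 50
D: 4×3 + 3×3 + 10×3 = 51
E: 4×4 + 3×4 + 10×2 = 48

D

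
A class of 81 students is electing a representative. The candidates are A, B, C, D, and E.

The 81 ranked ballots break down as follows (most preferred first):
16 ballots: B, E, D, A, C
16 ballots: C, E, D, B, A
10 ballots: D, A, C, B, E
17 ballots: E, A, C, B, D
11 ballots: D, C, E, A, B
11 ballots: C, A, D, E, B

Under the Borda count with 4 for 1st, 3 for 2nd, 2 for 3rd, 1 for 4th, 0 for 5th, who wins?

A: 16×1 + 16×0 + 10×3 + 17×3 + 11×1 + 11×3 = 141
B: 16×4 + 16×1 + 10×1 + 17×1 + 11×0 + 11×0 = 107
C: 16×0 + 16×4 + 10×2 + 17×2 + 11×3 + 11×4 = 195
D: 16×2 + 16×2 + 10×4 + 17×0 + 11×4 + 11×2 = 170
E: 16×3 + 16×3 + 10×0 + 17×4 + 11×2 + 11×1 = 197

E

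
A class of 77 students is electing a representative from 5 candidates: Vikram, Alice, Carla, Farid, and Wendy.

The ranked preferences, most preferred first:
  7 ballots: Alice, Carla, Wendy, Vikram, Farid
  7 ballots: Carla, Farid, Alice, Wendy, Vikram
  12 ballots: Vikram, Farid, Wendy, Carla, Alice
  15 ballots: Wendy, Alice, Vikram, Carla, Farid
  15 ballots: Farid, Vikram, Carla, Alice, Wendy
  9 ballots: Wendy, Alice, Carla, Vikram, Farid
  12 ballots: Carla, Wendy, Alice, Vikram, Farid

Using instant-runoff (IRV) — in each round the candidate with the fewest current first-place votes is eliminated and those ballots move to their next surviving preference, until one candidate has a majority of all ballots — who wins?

Carla

Round 1: Vikram 12, Alice 7, Carla 19, Farid 15, Wendy 24. Alice eliminated.
Round 2: Vikram 12, Carla 26, Farid 15, Wendy 24. Vikram eliminated.
Round 3: Carla 26, Farid 27, Wendy 24. Wendy eliminated.
Round 4: Carla 50, Farid 27. Carla has a majority (≥39).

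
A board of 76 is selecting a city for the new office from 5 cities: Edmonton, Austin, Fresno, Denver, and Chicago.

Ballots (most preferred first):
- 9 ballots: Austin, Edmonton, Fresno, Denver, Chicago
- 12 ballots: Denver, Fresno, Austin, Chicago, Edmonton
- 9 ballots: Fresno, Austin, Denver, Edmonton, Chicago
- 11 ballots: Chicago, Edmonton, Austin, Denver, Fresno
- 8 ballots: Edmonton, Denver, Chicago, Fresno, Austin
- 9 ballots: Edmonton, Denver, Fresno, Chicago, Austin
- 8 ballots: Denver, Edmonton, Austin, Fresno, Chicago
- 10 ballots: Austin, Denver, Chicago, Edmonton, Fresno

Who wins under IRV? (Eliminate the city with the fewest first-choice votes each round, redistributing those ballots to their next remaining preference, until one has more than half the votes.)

Round 1: Edmonton 17, Austin 19, Fresno 9, Denver 20, Chicago 11. Fresno eliminated.
Round 2: Edmonton 17, Austin 28, Denver 20, Chicago 11. Chicago eliminated.
Round 3: Edmonton 28, Austin 28, Denver 20. Denver eliminated.
Round 4: Edmonton 36, Austin 40. Austin has a majority (≥39).

Austin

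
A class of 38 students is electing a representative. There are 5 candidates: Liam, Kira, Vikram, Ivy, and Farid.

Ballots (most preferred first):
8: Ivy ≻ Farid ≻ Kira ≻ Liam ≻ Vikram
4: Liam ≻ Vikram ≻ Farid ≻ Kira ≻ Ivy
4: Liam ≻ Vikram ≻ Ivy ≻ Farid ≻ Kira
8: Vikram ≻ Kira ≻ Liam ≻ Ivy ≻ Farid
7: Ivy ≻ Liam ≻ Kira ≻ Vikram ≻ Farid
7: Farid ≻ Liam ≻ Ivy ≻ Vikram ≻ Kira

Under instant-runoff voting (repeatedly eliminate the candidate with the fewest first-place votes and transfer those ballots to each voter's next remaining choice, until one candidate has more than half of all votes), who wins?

Liam

Round 1: Liam 8, Kira 0, Vikram 8, Ivy 15, Farid 7. Kira eliminated.
Round 2: Liam 8, Vikram 8, Ivy 15, Farid 7. Farid eliminated.
Round 3: Liam 15, Vikram 8, Ivy 15. Vikram eliminated.
Round 4: Liam 23, Ivy 15. Liam has a majority (≥20).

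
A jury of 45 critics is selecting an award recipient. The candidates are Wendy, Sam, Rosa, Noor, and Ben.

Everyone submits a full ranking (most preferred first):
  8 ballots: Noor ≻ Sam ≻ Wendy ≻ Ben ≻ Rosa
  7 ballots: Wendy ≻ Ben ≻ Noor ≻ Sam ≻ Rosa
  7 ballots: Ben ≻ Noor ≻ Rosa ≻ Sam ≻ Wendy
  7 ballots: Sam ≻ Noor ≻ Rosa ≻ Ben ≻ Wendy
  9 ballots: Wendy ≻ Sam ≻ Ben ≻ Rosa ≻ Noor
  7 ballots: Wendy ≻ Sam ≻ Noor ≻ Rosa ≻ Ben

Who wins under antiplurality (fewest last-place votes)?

Last-place votes: Wendy 14, Sam 0, Rosa 15, Noor 9, Ben 7.

Sam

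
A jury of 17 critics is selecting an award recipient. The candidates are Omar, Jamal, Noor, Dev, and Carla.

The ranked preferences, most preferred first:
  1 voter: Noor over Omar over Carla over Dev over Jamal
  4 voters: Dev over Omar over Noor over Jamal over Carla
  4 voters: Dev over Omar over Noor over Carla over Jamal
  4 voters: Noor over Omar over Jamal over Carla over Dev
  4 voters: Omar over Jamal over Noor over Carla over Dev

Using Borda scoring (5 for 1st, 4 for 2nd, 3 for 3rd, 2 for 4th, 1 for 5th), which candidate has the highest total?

Omar: 1×4 + 4×4 + 4×4 + 4×4 + 4×5 = 72
Jamal: 1×1 + 4×2 + 4×1 + 4×3 + 4×4 = 41
Noor: 1×5 + 4×3 + 4×3 + 4×5 + 4×3 = 61
Dev: 1×2 + 4×5 + 4×5 + 4×1 + 4×1 = 50
Carla: 1×3 + 4×1 + 4×2 + 4×2 + 4×2 = 31

Omar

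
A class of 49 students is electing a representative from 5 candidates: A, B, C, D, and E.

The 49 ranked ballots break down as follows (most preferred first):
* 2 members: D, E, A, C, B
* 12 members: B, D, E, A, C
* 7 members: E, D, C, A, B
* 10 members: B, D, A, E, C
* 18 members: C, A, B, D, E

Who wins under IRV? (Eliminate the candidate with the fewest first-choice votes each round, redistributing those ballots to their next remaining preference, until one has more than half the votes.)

Round 1: A 0, B 22, C 18, D 2, E 7. A eliminated.
Round 2: B 22, C 18, D 2, E 7. D eliminated.
Round 3: B 22, C 18, E 9. E eliminated.
Round 4: B 22, C 27. C has a majority (≥25).

C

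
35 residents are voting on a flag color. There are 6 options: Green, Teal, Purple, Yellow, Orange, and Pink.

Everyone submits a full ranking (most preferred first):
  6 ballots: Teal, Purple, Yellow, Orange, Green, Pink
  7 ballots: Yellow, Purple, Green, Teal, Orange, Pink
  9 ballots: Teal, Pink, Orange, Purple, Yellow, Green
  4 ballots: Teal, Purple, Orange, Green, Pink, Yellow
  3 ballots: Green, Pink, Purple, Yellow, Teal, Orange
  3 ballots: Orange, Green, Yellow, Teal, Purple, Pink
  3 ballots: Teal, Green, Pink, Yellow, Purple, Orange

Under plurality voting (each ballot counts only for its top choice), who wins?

Teal

First-place votes: Green 3, Teal 22, Purple 0, Yellow 7, Orange 3, Pink 0.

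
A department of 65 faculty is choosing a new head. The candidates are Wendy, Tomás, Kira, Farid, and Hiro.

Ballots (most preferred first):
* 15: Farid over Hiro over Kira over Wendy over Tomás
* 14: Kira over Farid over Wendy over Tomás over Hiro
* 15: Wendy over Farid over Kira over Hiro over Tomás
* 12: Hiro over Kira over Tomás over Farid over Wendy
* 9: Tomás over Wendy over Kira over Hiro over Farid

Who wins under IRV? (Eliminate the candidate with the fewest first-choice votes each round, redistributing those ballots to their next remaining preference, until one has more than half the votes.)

Kira

Round 1: Wendy 15, Tomás 9, Kira 14, Farid 15, Hiro 12. Tomás eliminated.
Round 2: Wendy 24, Kira 14, Farid 15, Hiro 12. Hiro eliminated.
Round 3: Wendy 24, Kira 26, Farid 15. Farid eliminated.
Round 4: Wendy 24, Kira 41. Kira has a majority (≥33).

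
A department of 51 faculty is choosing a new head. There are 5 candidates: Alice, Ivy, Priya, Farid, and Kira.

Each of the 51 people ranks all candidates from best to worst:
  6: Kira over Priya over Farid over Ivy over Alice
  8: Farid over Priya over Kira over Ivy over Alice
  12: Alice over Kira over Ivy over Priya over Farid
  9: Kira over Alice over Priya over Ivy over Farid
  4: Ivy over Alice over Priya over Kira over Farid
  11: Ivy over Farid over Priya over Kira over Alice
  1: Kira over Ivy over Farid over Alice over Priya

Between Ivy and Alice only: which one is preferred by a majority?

Ivy is ranked above Alice on 30 ballots; Alice above Ivy on 21.

Ivy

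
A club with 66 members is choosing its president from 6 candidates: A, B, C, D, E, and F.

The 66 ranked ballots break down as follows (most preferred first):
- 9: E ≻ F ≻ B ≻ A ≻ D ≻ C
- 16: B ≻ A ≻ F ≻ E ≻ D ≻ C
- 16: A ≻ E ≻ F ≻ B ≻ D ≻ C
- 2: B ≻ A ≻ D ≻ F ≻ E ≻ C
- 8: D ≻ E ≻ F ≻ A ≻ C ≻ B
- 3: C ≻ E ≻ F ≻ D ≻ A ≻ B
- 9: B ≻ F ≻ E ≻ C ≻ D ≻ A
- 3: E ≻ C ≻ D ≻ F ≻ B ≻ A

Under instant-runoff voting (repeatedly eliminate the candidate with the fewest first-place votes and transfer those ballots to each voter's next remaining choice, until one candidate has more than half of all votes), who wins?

E

Round 1: A 16, B 27, C 3, D 8, E 12, F 0. F eliminated.
Round 2: A 16, B 27, C 3, D 8, E 12. C eliminated.
Round 3: A 16, B 27, D 8, E 15. D eliminated.
Round 4: A 16, B 27, E 23. A eliminated.
Round 5: B 27, E 39. E has a majority (≥34).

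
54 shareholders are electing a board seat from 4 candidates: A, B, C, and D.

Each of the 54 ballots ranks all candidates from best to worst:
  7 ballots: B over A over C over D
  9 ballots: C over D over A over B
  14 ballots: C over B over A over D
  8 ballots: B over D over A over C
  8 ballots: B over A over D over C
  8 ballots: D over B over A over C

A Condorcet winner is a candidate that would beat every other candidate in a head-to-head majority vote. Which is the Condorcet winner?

B vs A: 45–9
B vs C: 31–23
B vs D: 37–17
B beats every other candidate.

B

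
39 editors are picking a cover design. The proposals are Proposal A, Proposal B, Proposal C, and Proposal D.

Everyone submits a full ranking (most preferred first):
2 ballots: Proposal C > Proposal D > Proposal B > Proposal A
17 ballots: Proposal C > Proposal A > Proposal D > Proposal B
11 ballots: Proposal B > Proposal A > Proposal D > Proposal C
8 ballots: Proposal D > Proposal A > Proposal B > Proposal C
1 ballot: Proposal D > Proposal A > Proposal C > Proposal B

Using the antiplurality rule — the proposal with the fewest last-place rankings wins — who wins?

Proposal D

Last-place votes: Proposal A 2, Proposal B 18, Proposal C 19, Proposal D 0.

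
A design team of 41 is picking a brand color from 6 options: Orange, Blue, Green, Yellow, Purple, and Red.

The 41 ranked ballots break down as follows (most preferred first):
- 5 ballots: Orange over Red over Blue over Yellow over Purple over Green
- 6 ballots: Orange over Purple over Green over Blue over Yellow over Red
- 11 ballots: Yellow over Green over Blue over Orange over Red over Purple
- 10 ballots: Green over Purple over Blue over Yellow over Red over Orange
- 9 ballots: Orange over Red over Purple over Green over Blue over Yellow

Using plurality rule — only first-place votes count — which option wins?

Orange

First-place votes: Orange 20, Blue 0, Green 10, Yellow 11, Purple 0, Red 0.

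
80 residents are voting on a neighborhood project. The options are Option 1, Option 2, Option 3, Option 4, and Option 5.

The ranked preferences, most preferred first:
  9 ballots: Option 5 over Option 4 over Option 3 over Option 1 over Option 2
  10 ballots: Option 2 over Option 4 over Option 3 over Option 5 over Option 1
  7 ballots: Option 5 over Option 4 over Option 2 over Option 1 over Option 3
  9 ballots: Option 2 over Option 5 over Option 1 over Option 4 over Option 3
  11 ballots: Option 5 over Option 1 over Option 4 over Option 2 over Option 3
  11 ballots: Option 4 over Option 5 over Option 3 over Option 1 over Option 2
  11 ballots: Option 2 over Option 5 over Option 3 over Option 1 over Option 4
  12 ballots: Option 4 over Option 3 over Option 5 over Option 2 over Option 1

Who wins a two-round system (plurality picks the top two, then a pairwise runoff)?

Round 1 first-place votes: Option 1 0, Option 2 30, Option 3 0, Option 4 23, Option 5 27. Option 2 and Option 5 advance.
Runoff: Option 2 is ranked above Option 5 on 30 ballots, Option 5 above Option 2 on 50.

Option 5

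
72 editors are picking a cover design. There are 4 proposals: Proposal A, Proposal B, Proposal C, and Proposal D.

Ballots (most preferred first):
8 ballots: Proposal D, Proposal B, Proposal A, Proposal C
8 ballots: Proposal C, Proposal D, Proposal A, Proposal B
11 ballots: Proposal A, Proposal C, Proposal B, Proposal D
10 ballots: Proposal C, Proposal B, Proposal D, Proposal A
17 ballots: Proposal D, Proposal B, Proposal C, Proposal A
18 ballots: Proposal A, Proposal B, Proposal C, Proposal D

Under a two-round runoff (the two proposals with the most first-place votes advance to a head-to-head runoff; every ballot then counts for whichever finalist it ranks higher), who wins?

Round 1 first-place votes: Proposal A 29, Proposal B 0, Proposal C 18, Proposal D 25. Proposal A and Proposal D advance.
Runoff: Proposal A is ranked above Proposal D on 29 ballots, Proposal D above Proposal A on 43.

Proposal D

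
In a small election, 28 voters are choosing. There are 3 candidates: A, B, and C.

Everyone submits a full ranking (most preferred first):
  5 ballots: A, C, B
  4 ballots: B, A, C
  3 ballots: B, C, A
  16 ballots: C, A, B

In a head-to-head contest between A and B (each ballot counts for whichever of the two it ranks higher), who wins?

A is ranked above B on 21 ballots; B above A on 7.

A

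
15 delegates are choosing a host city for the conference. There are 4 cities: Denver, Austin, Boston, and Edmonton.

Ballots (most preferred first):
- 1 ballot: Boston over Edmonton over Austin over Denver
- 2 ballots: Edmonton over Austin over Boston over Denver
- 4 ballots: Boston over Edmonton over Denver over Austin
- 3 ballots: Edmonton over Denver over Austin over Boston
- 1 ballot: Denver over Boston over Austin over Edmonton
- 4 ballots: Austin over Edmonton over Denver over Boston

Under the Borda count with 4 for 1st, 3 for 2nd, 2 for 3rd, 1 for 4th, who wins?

Denver: 1×1 + 2×1 + 4×2 + 3×3 + 1×4 + 4×2 = 32
Austin: 1×2 + 2×3 + 4×1 + 3×2 + 1×2 + 4×4 = 36
Boston: 1×4 + 2×2 + 4×4 + 3×1 + 1×3 + 4×1 = 34
Edmonton: 1×3 + 2×4 + 4×3 + 3×4 + 1×1 + 4×3 = 48

Edmonton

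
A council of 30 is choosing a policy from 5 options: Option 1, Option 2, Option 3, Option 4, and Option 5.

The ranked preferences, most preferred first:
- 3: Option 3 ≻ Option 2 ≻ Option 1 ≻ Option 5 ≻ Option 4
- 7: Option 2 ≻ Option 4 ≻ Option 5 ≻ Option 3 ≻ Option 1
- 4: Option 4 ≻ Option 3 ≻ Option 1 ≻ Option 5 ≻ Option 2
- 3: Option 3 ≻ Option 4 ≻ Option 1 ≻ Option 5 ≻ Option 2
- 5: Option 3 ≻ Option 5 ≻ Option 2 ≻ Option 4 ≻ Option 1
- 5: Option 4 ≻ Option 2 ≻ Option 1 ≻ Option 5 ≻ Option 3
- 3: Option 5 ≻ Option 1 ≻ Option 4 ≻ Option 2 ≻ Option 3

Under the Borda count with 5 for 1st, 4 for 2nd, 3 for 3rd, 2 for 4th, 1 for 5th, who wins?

Option 4

Option 1: 3×3 + 7×1 + 4×3 + 3×3 + 5×1 + 5×3 + 3×4 = 69
Option 2: 3×4 + 7×5 + 4×1 + 3×1 + 5×3 + 5×4 + 3×2 = 95
Option 3: 3×5 + 7×2 + 4×4 + 3×5 + 5×5 + 5×1 + 3×1 = 93
Option 4: 3×1 + 7×4 + 4×5 + 3×4 + 5×2 + 5×5 + 3×3 = 107
Option 5: 3×2 + 7×3 + 4×2 + 3×2 + 5×4 + 5×2 + 3×5 = 86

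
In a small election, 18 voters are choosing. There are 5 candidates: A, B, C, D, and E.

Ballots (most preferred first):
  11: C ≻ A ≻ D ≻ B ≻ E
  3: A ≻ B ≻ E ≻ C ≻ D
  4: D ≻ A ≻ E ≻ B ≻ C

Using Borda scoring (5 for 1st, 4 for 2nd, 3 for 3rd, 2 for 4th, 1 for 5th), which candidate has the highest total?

A: 11×4 + 3×5 + 4×4 = 75
B: 11×2 + 3×4 + 4×2 = 42
C: 11×5 + 3×2 + 4×1 = 65
D: 11×3 + 3×1 + 4×5 = 56
E: 11×1 + 3×3 + 4×3 = 32

A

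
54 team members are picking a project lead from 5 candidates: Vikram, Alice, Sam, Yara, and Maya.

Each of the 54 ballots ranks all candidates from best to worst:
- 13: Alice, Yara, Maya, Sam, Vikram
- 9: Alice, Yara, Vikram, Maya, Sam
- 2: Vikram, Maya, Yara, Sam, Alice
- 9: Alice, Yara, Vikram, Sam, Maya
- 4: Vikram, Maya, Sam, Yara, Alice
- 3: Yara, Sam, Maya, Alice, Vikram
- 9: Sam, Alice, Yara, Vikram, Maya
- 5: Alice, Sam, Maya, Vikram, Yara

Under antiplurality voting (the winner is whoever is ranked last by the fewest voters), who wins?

Yara

Last-place votes: Vikram 16, Alice 6, Sam 9, Yara 5, Maya 18.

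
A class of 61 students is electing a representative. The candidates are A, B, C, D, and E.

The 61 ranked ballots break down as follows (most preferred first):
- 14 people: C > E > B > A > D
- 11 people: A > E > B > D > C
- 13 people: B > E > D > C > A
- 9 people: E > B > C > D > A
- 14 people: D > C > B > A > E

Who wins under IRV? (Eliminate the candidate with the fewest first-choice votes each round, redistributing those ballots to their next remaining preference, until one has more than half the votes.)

Round 1: A 11, B 13, C 14, D 14, E 9. E eliminated.
Round 2: A 11, B 22, C 14, D 14. A eliminated.
Round 3: B 33, C 14, D 14. B has a majority (≥31).

B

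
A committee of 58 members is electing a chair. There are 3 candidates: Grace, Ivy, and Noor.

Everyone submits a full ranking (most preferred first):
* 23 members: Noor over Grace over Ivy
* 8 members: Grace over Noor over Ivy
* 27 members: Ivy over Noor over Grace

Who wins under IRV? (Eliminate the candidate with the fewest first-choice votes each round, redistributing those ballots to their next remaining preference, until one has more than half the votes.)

Noor

Round 1: Grace 8, Ivy 27, Noor 23. Grace eliminated.
Round 2: Ivy 27, Noor 31. Noor has a majority (≥30).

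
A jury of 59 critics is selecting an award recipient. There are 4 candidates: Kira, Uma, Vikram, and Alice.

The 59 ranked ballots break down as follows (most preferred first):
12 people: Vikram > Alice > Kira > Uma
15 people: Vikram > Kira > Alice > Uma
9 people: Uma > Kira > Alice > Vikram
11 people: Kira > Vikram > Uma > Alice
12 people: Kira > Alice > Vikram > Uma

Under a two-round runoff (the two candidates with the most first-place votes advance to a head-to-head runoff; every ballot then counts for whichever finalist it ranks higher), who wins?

Round 1 first-place votes: Kira 23, Uma 9, Vikram 27, Alice 0. Vikram and Kira advance.
Runoff: Vikram is ranked above Kira on 27 ballots, Kira above Vikram on 32.

Kira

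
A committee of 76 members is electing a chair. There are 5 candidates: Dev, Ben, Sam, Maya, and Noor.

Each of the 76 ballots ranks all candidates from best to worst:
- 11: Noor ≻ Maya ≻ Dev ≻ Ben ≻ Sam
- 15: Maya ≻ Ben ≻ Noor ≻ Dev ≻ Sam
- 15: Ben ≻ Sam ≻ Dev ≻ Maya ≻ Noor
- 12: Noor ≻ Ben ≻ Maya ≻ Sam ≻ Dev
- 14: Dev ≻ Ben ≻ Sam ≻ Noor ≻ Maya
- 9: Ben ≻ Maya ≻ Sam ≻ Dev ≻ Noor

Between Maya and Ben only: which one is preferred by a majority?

Ben

Maya is ranked above Ben on 26 ballots; Ben above Maya on 50.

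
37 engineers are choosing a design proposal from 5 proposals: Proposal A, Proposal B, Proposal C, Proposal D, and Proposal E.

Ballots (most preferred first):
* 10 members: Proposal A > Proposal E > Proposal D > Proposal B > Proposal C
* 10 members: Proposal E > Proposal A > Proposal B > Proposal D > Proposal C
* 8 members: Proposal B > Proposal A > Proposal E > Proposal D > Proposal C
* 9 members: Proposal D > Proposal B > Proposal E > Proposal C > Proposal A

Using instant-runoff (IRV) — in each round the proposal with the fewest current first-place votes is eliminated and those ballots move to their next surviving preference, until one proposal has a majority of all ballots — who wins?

Proposal E

Round 1: Proposal A 10, Proposal B 8, Proposal C 0, Proposal D 9, Proposal E 10. Proposal C eliminated.
Round 2: Proposal A 10, Proposal B 8, Proposal D 9, Proposal E 10. Proposal B eliminated.
Round 3: Proposal A 18, Proposal D 9, Proposal E 10. Proposal D eliminated.
Round 4: Proposal A 18, Proposal E 19. Proposal E has a majority (≥19).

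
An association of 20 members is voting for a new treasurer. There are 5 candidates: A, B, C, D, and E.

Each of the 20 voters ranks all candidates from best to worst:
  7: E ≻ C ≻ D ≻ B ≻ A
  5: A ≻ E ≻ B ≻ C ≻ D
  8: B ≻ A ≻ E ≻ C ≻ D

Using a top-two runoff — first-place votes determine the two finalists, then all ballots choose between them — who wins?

E

Round 1 first-place votes: A 5, B 8, C 0, D 0, E 7. B and E advance.
Runoff: B is ranked above E on 8 ballots, E above B on 12.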